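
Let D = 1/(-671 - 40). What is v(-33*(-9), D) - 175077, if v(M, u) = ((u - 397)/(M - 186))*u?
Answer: -9824065830719/56112831 ≈ -1.7508e+5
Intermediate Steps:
D = -1/711 (D = 1/(-711) = -1/711 ≈ -0.0014065)
v(M, u) = u*(-397 + u)/(-186 + M) (v(M, u) = ((-397 + u)/(-186 + M))*u = u*(-397 + u)/(-186 + M))
v(-33*(-9), D) - 175077 = -(-397 - 1/711)/(711*(-186 - 33*(-9))) - 175077 = -1/711*(-282268/711)/(-186 + 297) - 175077 = -1/711*(-282268/711)/111 - 175077 = -1/711*1/111*(-282268/711) - 175077 = 282268/56112831 - 175077 = -9824065830719/56112831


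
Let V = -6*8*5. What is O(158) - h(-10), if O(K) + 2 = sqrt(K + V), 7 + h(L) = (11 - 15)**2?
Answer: -11 + I*sqrt(82) ≈ -11.0 + 9.0554*I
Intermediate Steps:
h(L) = 9 (h(L) = -7 + (11 - 15)**2 = -7 + (-4)**2 = -7 + 16 = 9)
V = -240 (V = -48*5 = -240)
O(K) = -2 + sqrt(-240 + K) (O(K) = -2 + sqrt(K - 240) = -2 + sqrt(-240 + K))
O(158) - h(-10) = (-2 + sqrt(-240 + 158)) - 1*9 = (-2 + sqrt(-82)) - 9 = (-2 + I*sqrt(82)) - 9 = -11 + I*sqrt(82)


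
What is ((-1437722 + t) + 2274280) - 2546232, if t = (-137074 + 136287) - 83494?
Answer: -1793955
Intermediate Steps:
t = -84281 (t = -787 - 83494 = -84281)
((-1437722 + t) + 2274280) - 2546232 = ((-1437722 - 84281) + 2274280) - 2546232 = (-1522003 + 2274280) - 2546232 = 752277 - 2546232 = -1793955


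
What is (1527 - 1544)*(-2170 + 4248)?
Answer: -35326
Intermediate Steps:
(1527 - 1544)*(-2170 + 4248) = -17*2078 = -35326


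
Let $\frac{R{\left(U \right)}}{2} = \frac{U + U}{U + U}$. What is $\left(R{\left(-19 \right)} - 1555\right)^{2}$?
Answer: $2411809$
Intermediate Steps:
$R{\left(U \right)} = 2$ ($R{\left(U \right)} = 2 \frac{U + U}{U + U} = 2 \frac{2 U}{2 U} = 2 \cdot 2 U \frac{1}{2 U} = 2 \cdot 1 = 2$)
$\left(R{\left(-19 \right)} - 1555\right)^{2} = \left(2 - 1555\right)^{2} = \left(-1553\right)^{2} = 2411809$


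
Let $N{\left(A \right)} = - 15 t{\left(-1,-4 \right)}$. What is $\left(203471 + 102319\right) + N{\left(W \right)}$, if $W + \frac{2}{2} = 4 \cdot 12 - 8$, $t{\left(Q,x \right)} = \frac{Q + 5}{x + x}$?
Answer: $\frac{611595}{2} \approx 3.058 \cdot 10^{5}$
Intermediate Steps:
$t{\left(Q,x \right)} = \frac{5 + Q}{2 x}$
$W = 39$ ($W = -1 + \left(4 \cdot 12 - 8\right) = -1 + \left(48 - 8\right) = -1 + 40 = 39$)
$N{\left(A \right)} = \frac{15}{2}$ ($N{\left(A \right)} = - 15 \frac{5 - 1}{2 \left(-4\right)} = - 15 \cdot \frac{1}{2} \left(- \frac{1}{4}\right) 4 = \left(-15\right) \left(- \frac{1}{2}\right) = \frac{15}{2}$)
$\left(203471 + 102319\right) + N{\left(W \right)} = \left(203471 + 102319\right) + \frac{15}{2} = 305790 + \frac{15}{2} = \frac{611595}{2}$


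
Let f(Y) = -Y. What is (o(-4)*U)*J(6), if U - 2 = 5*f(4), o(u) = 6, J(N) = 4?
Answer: -432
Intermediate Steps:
U = -18 (U = 2 + 5*(-1*4) = 2 + 5*(-4) = 2 - 20 = -18)
(o(-4)*U)*J(6) = (6*(-18))*4 = -108*4 = -432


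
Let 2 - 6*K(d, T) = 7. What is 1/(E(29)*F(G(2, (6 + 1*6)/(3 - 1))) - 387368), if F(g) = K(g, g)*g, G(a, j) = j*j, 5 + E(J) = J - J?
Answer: -1/387218 ≈ -2.5825e-6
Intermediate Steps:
E(J) = -5 (E(J) = -5 + (J - J) = -5 + 0 = -5)
K(d, T) = -⅚ (K(d, T) = ⅓ - ⅙*7 = ⅓ - 7/6 = -⅚)
G(a, j) = j²
F(g) = -5*g/6
1/(E(29)*F(G(2, (6 + 1*6)/(3 - 1))) - 387368) = 1/(-(-25)*((6 + 1*6)/(3 - 1))²/6 - 387368) = 1/(-(-25)*((6 + 6)/2)²/6 - 387368) = 1/(-(-25)*(12*(½))²/6 - 387368) = 1/(-(-25)*6²/6 - 387368) = 1/(-(-25)*36/6 - 387368) = 1/(-5*(-30) - 387368) = 1/(150 - 387368) = 1/(-387218) = -1/387218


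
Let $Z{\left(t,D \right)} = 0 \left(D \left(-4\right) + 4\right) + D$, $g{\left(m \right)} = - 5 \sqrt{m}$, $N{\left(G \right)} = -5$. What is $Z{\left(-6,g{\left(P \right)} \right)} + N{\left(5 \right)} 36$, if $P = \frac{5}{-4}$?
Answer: $-180 - \frac{5 i \sqrt{5}}{2} \approx -180.0 - 5.5902 i$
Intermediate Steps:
$P = - \frac{5}{4}$ ($P = 5 \left(- \frac{1}{4}\right) = - \frac{5}{4} \approx -1.25$)
$Z{\left(t,D \right)} = D$ ($Z{\left(t,D \right)} = 0 \left(- 4 D + 4\right) + D = 0 \left(4 - 4 D\right) + D = 0 + D = D$)
$Z{\left(-6,g{\left(P \right)} \right)} + N{\left(5 \right)} 36 = - 5 \sqrt{- \frac{5}{4}} - 180 = - 5 \frac{i \sqrt{5}}{2} - 180 = - \frac{5 i \sqrt{5}}{2} - 180 = -180 - \frac{5 i \sqrt{5}}{2}$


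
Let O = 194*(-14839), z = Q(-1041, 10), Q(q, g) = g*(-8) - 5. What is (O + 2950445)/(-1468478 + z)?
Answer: -23893/489521 ≈ -0.048809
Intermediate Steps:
Q(q, g) = -5 - 8*g (Q(q, g) = -8*g - 5 = -5 - 8*g)
z = -85 (z = -5 - 8*10 = -5 - 80 = -85)
O = -2878766
(O + 2950445)/(-1468478 + z) = (-2878766 + 2950445)/(-1468478 - 85) = 71679/(-1468563) = 71679*(-1/1468563) = -23893/489521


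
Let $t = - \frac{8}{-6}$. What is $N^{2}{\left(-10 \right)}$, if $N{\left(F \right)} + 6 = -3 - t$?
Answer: $\frac{961}{9} \approx 106.78$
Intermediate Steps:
$t = \frac{4}{3}$ ($t = \left(-8\right) \left(- \frac{1}{6}\right) = \frac{4}{3} \approx 1.3333$)
$N{\left(F \right)} = - \frac{31}{3}$ ($N{\left(F \right)} = -6 - \frac{13}{3} = - \frac{31}{3}$)
$N^{2}{\left(-10 \right)} = \left(- \frac{31}{3}\right)^{2} = \frac{961}{9}$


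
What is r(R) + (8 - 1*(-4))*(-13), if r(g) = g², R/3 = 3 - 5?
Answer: -120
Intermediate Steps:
R = -6 (R = 3*(3 - 5) = 3*(-2) = -6)
r(R) + (8 - 1*(-4))*(-13) = (-6)² + (8 - 1*(-4))*(-13) = 36 + (8 + 4)*(-13) = 36 + 12*(-13) = 36 - 156 = -120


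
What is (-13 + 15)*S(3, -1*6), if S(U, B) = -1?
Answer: -2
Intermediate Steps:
(-13 + 15)*S(3, -1*6) = (-13 + 15)*(-1) = 2*(-1) = -2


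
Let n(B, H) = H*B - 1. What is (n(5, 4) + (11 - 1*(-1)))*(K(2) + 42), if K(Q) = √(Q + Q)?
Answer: 1364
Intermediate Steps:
K(Q) = √2*√Q (K(Q) = √(2*Q) = √2*√Q)
n(B, H) = -1 + B*H (n(B, H) = B*H - 1 = -1 + B*H)
(n(5, 4) + (11 - 1*(-1)))*(K(2) + 42) = ((-1 + 5*4) + (11 - 1*(-1)))*(√2*√2 + 42) = ((-1 + 20) + (11 + 1))*(2 + 42) = (19 + 12)*44 = 31*44 = 1364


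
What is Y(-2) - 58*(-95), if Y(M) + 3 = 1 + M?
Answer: 5506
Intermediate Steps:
Y(M) = -2 + M (Y(M) = -3 + (1 + M) = -2 + M)
Y(-2) - 58*(-95) = (-2 - 2) - 58*(-95) = -4 + 5510 = 5506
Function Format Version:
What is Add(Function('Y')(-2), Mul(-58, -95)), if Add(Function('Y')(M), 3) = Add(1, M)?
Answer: 5506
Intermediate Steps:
Function('Y')(M) = Add(-2, M) (Function('Y')(M) = Add(-3, Add(1, M)) = Add(-2, M))
Add(Function('Y')(-2), Mul(-58, -95)) = Add(Add(-2, -2), Mul(-58, -95)) = Add(-4, 5510) = 5506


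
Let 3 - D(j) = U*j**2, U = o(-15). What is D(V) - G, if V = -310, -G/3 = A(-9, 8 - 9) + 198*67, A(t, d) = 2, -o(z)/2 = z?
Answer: -2843193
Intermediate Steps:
o(z) = -2*z
U = 30 (U = -2*(-15) = 30)
G = -39804 (G = -3*(2 + 198*67) = -3*(2 + 13266) = -3*13268 = -39804)
D(j) = 3 - 30*j**2
D(V) - G = (3 - 30*(-310)**2) - 1*(-39804) = (3 - 30*96100) + 39804 = (3 - 2883000) + 39804 = -2882997 + 39804 = -2843193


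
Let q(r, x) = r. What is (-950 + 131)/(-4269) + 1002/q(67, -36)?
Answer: 1444137/95341 ≈ 15.147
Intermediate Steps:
(-950 + 131)/(-4269) + 1002/q(67, -36) = (-950 + 131)/(-4269) + 1002/67 = -819*(-1/4269) + 1002*(1/67) = 273/1423 + 1002/67 = 1444137/95341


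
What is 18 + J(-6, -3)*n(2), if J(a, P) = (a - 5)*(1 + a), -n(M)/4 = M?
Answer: -422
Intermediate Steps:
n(M) = -4*M
J(a, P) = (1 + a)*(-5 + a) (J(a, P) = (-5 + a)*(1 + a) = (1 + a)*(-5 + a))
18 + J(-6, -3)*n(2) = 18 + (-5 + (-6)² - 4*(-6))*(-4*2) = 18 + (-5 + 36 + 24)*(-8) = 18 + 55*(-8) = 18 - 440 = -422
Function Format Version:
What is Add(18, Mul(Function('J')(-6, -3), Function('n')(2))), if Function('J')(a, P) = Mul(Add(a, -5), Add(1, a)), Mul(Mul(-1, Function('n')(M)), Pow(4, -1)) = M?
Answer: -422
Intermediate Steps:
Function('n')(M) = Mul(-4, M)
Function('J')(a, P) = Mul(Add(1, a), Add(-5, a)) (Function('J')(a, P) = Mul(Add(-5, a), Add(1, a)) = Mul(Add(1, a), Add(-5, a)))
Add(18, Mul(Function('J')(-6, -3), Function('n')(2))) = Add(18, Mul(Add(-5, Pow(-6, 2), Mul(-4, -6)), Mul(-4, 2))) = Add(18, Mul(Add(-5, 36, 24), -8)) = Add(18, Mul(55, -8)) = Add(18, -440) = -422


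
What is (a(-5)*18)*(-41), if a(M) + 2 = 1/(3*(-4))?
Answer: 3075/2 ≈ 1537.5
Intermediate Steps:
a(M) = -25/12 (a(M) = -2 + 1/(3*(-4)) = -2 + 1/(-12) = -2 - 1/12 = -25/12)
(a(-5)*18)*(-41) = -25/12*18*(-41) = -75/2*(-41) = 3075/2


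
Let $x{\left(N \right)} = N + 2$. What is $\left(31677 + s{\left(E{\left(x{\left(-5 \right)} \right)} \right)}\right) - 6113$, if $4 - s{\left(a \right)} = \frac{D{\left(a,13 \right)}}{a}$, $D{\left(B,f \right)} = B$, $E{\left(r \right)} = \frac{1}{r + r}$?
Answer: $25567$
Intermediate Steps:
$x{\left(N \right)} = 2 + N$
$E{\left(r \right)} = \frac{1}{2 r}$
$s{\left(a \right)} = 3$ ($s{\left(a \right)} = 4 - \frac{a}{a} = 4 - 1 = 3$)
$\left(31677 + s{\left(E{\left(x{\left(-5 \right)} \right)} \right)}\right) - 6113 = \left(31677 + 3\right) - 6113 = 31680 - 6113 = 25567$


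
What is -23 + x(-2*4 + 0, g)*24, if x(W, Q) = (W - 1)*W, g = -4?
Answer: 1705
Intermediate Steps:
x(W, Q) = W*(-1 + W) (x(W, Q) = (-1 + W)*W = W*(-1 + W))
-23 + x(-2*4 + 0, g)*24 = -23 + ((-2*4 + 0)*(-1 + (-2*4 + 0)))*24 = -23 + ((-8 + 0)*(-1 + (-8 + 0)))*24 = -23 - 8*(-1 - 8)*24 = -23 - 8*(-9)*24 = -23 + 72*24 = -23 + 1728 = 1705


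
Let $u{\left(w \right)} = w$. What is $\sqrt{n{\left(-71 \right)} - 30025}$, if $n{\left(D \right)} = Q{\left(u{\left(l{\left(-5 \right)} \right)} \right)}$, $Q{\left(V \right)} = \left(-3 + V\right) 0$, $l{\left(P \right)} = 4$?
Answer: $5 i \sqrt{1201} \approx 173.28 i$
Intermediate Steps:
$Q{\left(V \right)} = 0$
$n{\left(D \right)} = 0$
$\sqrt{n{\left(-71 \right)} - 30025} = \sqrt{0 - 30025} = \sqrt{-30025} = 5 i \sqrt{1201}$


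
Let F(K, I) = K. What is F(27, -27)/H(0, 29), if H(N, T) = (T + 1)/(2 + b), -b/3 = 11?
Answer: -279/10 ≈ -27.900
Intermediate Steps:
b = -33 (b = -3*11 = -33)
H(N, T) = -1/31 - T/31 (H(N, T) = (T + 1)/(2 - 33) = (1 + T)/(-31) = (1 + T)*(-1/31) = -1/31 - T/31)
F(27, -27)/H(0, 29) = 27/(-1/31 - 1/31*29) = 27/(-1/31 - 29/31) = 27/(-30/31) = 27*(-31/30) = -279/10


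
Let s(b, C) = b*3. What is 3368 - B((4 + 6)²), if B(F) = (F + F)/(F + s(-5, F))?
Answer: 57216/17 ≈ 3365.6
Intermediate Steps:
s(b, C) = 3*b
B(F) = 2*F/(-15 + F) (B(F) = (F + F)/(F + 3*(-5)) = (2*F)/(F - 15) = (2*F)/(-15 + F) = 2*F/(-15 + F))
3368 - B((4 + 6)²) = 3368 - 2*(4 + 6)²/(-15 + (4 + 6)²) = 3368 - 2*10²/(-15 + 10²) = 3368 - 2*100/(-15 + 100) = 3368 - 2*100/85 = 3368 - 1*40/17 = 3368 - 40/17 = 57216/17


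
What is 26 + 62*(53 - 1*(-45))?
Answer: 6102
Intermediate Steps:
26 + 62*(53 - 1*(-45)) = 26 + 62*(53 + 45) = 26 + 62*98 = 26 + 6076 = 6102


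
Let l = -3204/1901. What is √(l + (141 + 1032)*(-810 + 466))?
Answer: 14*I*√7439888571/1901 ≈ 635.23*I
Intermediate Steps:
l = -3204/1901 (l = -3204*1/1901 = -3204/1901 ≈ -1.6854)
√(l + (141 + 1032)*(-810 + 466)) = √(-3204/1901 + (141 + 1032)*(-810 + 466)) = √(-3204/1901 + 1173*(-344)) = √(-3204/1901 - 403512) = √(-767079516/1901) = 14*I*√7439888571/1901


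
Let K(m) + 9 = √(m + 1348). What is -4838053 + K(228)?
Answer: -4838062 + 2*√394 ≈ -4.8380e+6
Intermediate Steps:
K(m) = -9 + √(1348 + m) (K(m) = -9 + √(m + 1348) = -9 + √(1348 + m))
-4838053 + K(228) = -4838053 + (-9 + √(1348 + 228)) = -4838053 + (-9 + √1576) = -4838053 + (-9 + 2*√394) = -4838062 + 2*√394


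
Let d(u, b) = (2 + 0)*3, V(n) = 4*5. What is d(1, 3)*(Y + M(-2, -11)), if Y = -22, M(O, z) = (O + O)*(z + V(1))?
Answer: -348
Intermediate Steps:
V(n) = 20
d(u, b) = 6 (d(u, b) = 2*3 = 6)
M(O, z) = 2*O*(20 + z) (M(O, z) = (O + O)*(z + 20) = (2*O)*(20 + z) = 2*O*(20 + z))
d(1, 3)*(Y + M(-2, -11)) = 6*(-22 + 2*(-2)*(20 - 11)) = 6*(-22 + 2*(-2)*9) = 6*(-22 - 36) = 6*(-58) = -348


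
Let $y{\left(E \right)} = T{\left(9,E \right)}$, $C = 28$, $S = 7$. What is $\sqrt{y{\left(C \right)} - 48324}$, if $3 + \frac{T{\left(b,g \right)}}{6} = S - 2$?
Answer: $6 i \sqrt{1342} \approx 219.8 i$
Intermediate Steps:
$T{\left(b,g \right)} = 12$ ($T{\left(b,g \right)} = -18 + 6 \left(7 - 2\right) = -18 + 6 \cdot 5 = -18 + 30 = 12$)
$y{\left(E \right)} = 12$
$\sqrt{y{\left(C \right)} - 48324} = \sqrt{12 - 48324} = \sqrt{-48312} = 6 i \sqrt{1342}$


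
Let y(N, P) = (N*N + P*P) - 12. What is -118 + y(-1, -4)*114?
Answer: 452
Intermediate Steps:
y(N, P) = -12 + N² + P² (y(N, P) = (N² + P²) - 12 = -12 + N² + P²)
-118 + y(-1, -4)*114 = -118 + (-12 + (-1)² + (-4)²)*114 = -118 + (-12 + 1 + 16)*114 = -118 + 5*114 = -118 + 570 = 452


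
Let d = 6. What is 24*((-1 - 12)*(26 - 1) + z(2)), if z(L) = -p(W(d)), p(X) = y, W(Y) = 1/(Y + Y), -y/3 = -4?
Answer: -8088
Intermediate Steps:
y = 12 (y = -3*(-4) = 12)
W(Y) = 1/(2*Y)
p(X) = 12
z(L) = -12 (z(L) = -1*12 = -12)
24*((-1 - 12)*(26 - 1) + z(2)) = 24*((-1 - 12)*(26 - 1) - 12) = 24*(-13*25 - 12) = 24*(-325 - 12) = 24*(-337) = -8088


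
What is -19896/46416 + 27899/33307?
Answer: 26345163/64415738 ≈ 0.40899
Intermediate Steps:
-19896/46416 + 27899/33307 = -19896*1/46416 + 27899*(1/33307) = -829/1934 + 27899/33307 = 26345163/64415738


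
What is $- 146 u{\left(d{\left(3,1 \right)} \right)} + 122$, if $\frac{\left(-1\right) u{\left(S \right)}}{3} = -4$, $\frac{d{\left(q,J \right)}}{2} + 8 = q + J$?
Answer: $-1630$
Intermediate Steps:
$d{\left(q,J \right)} = -16 + 2 J + 2 q$ ($d{\left(q,J \right)} = -16 + 2 \left(q + J\right) = -16 + 2 \left(J + q\right) = -16 + \left(2 J + 2 q\right) = -16 + 2 J + 2 q$)
$u{\left(S \right)} = 12$ ($u{\left(S \right)} = \left(-3\right) \left(-4\right) = 12$)
$- 146 u{\left(d{\left(3,1 \right)} \right)} + 122 = \left(-146\right) 12 + 122 = -1752 + 122 = -1630$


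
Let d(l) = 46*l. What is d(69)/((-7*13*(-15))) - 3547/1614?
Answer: 93727/734370 ≈ 0.12763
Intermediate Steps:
d(69)/((-7*13*(-15))) - 3547/1614 = (46*69)/((-7*13*(-15))) - 3547/1614 = 3174/((-91*(-15))) - 3547*1/1614 = 3174/1365 - 3547/1614 = 3174*(1/1365) - 3547/1614 = 1058/455 - 3547/1614 = 93727/734370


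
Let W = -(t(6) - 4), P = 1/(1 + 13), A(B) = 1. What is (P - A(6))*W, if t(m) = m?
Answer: 13/7 ≈ 1.8571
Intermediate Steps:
P = 1/14 ≈ 0.071429
W = -2 (W = -(6 - 4) = -1*2 = -2)
(P - A(6))*W = (1/14 - 1*1)*(-2) = (1/14 - 1)*(-2) = -13/14*(-2) = 13/7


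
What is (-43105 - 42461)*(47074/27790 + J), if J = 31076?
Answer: -36949500044262/13895 ≈ -2.6592e+9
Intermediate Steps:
(-43105 - 42461)*(47074/27790 + J) = (-43105 - 42461)*(47074/27790 + 31076) = -85566*(47074*(1/27790) + 31076) = -85566*(23537/13895 + 31076) = -85566*431824557/13895 = -36949500044262/13895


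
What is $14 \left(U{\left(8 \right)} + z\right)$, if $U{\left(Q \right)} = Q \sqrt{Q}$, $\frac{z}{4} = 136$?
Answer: $7616 + 224 \sqrt{2} \approx 7932.8$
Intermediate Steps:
$z = 544$ ($z = 4 \cdot 136 = 544$)
$U{\left(Q \right)} = Q^{\frac{3}{2}}$
$14 \left(U{\left(8 \right)} + z\right) = 14 \left(8^{\frac{3}{2}} + 544\right) = 14 \left(16 \sqrt{2} + 544\right) = 14 \left(544 + 16 \sqrt{2}\right) = 7616 + 224 \sqrt{2}$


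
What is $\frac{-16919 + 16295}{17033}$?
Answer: $- \frac{624}{17033} \approx -0.036635$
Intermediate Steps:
$\frac{-16919 + 16295}{17033} = \left(-624\right) \frac{1}{17033} = - \frac{624}{17033}$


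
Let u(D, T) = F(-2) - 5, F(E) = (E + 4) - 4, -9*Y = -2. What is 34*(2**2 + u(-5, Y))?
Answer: -102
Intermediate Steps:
Y = 2/9 (Y = -1/9*(-2) = 2/9 ≈ 0.22222)
F(E) = E (F(E) = (4 + E) - 4 = E)
u(D, T) = -7 (u(D, T) = -2 - 5 = -7)
34*(2**2 + u(-5, Y)) = 34*(2**2 - 7) = 34*(4 - 7) = 34*(-3) = -102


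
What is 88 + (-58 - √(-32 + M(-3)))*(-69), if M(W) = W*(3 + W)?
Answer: 4090 + 276*I*√2 ≈ 4090.0 + 390.32*I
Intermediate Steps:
88 + (-58 - √(-32 + M(-3)))*(-69) = 88 + (-58 - √(-32 - 3*(3 - 3)))*(-69) = 88 + (-58 - √(-32 - 3*0))*(-69) = 88 + (-58 - √(-32 + 0))*(-69) = 88 + (-58 - √(-32))*(-69) = 88 + (-58 - 4*I*√2)*(-69) = 88 + (4002 + 276*I*√2) = 4090 + 276*I*√2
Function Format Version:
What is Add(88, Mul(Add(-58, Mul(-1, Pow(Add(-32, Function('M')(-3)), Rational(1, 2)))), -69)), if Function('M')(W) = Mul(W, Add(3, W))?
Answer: Add(4090, Mul(276, I, Pow(2, Rational(1, 2)))) ≈ Add(4090.0, Mul(390.32, I))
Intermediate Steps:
Add(88, Mul(Add(-58, Mul(-1, Pow(Add(-32, Function('M')(-3)), Rational(1, 2)))), -69)) = Add(88, Mul(Add(-58, Mul(-1, Pow(Add(-32, Mul(-3, Add(3, -3))), Rational(1, 2)))), -69)) = Add(88, Mul(Add(-58, Mul(-1, Pow(Add(-32, Mul(-3, 0)), Rational(1, 2)))), -69)) = Add(88, Mul(Add(-58, Mul(-1, Pow(Add(-32, 0), Rational(1, 2)))), -69)) = Add(88, Mul(Add(-58, Mul(-1, Pow(-32, Rational(1, 2)))), -69)) = Add(88, Mul(Add(-58, Mul(-1, Mul(4, I, Pow(2, Rational(1, 2))))), -69)) = Add(88, Mul(Add(-58, Mul(-4, I, Pow(2, Rational(1, 2)))), -69)) = Add(88, Add(4002, Mul(276, I, Pow(2, Rational(1, 2))))) = Add(4090, Mul(276, I, Pow(2, Rational(1, 2))))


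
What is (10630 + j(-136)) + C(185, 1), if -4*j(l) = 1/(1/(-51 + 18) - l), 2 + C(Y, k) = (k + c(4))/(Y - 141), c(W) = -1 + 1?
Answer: 524567227/49357 ≈ 10628.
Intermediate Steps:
c(W) = 0
C(Y, k) = -2 + k/(-141 + Y) (C(Y, k) = -2 + (k + 0)/(Y - 141) = -2 + k/(-141 + Y))
j(l) = -1/(4*(-1/33 - l)) (j(l) = -1/(4*(1/(-51 + 18) - l)) = -1/(4*(1/(-33) - l)) = -1/(4*(-1/33 - l)))
(10630 + j(-136)) + C(185, 1) = (10630 + 33/(4*(1 + 33*(-136)))) + (282 + 1 - 2*185)/(-141 + 185) = (10630 + 33/(4*(1 - 4488))) + (282 + 1 - 370)/44 = (10630 + (33/4)/(-4487)) + (1/44)*(-87) = (10630 + (33/4)*(-1/4487)) - 87/44 = (10630 - 33/17948) - 87/44 = 190787207/17948 - 87/44 = 524567227/49357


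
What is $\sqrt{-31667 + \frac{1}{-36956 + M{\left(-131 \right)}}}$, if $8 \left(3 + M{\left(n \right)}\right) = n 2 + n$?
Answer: $\frac{i \sqrt{2775754554321595}}{296065} \approx 177.95 i$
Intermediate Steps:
$M{\left(n \right)} = -3 + \frac{3 n}{8}$ ($M{\left(n \right)} = -3 + \frac{n 2 + n}{8} = -3 + \frac{2 n + n}{8} = -3 + \frac{3 n}{8}$)
$\sqrt{-31667 + \frac{1}{-36956 + M{\left(-131 \right)}}} = \sqrt{-31667 + \frac{1}{-36956 + \left(-3 + \frac{3}{8} \left(-131\right)\right)}} = \sqrt{-31667 + \frac{1}{-36956 - \frac{417}{8}}} = \sqrt{-31667 + \frac{1}{- \frac{296065}{8}}} = \sqrt{-31667 - \frac{8}{296065}} = \sqrt{- \frac{9375490363}{296065}} = \frac{i \sqrt{2775754554321595}}{296065}$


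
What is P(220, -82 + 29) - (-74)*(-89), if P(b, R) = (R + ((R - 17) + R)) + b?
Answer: -6542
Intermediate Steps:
P(b, R) = -17 + b + 3*R (P(b, R) = (R + ((-17 + R) + R)) + b = (R + (-17 + 2*R)) + b = (-17 + 3*R) + b = -17 + b + 3*R)
P(220, -82 + 29) - (-74)*(-89) = (-17 + 220 + 3*(-82 + 29)) - (-74)*(-89) = (-17 + 220 + 3*(-53)) - 1*6586 = (-17 + 220 - 159) - 6586 = 44 - 6586 = -6542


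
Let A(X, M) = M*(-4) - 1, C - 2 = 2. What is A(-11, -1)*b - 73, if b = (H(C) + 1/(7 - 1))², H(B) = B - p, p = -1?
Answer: 85/12 ≈ 7.0833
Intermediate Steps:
C = 4 (C = 2 + 2 = 4)
H(B) = 1 + B (H(B) = B - 1*(-1) = B + 1 = 1 + B)
A(X, M) = -1 - 4*M (A(X, M) = -4*M - 1 = -1 - 4*M)
b = 961/36 (b = ((1 + 4) + 1/(7 - 1))² = (5 + 1/6)² = (5 + ⅙)² = (31/6)² = 961/36 ≈ 26.694)
A(-11, -1)*b - 73 = (-1 - 4*(-1))*(961/36) - 73 = (-1 + 4)*(961/36) - 73 = 3*(961/36) - 73 = 961/12 - 73 = 85/12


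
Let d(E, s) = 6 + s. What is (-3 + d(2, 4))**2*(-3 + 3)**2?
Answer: 0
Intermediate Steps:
(-3 + d(2, 4))**2*(-3 + 3)**2 = (-3 + (6 + 4))**2*(-3 + 3)**2 = (-3 + 10)**2*0**2 = 7**2*0 = 49*0 = 0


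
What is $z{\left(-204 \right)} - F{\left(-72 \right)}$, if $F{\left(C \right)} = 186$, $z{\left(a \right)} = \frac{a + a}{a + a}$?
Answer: $-185$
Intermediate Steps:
$z{\left(a \right)} = 1$ ($z{\left(a \right)} = \frac{2 a}{2 a} = 2 a \frac{1}{2 a} = 1$)
$z{\left(-204 \right)} - F{\left(-72 \right)} = 1 - 186 = -185$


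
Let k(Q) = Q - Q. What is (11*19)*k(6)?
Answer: 0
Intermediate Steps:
k(Q) = 0
(11*19)*k(6) = (11*19)*0 = 209*0 = 0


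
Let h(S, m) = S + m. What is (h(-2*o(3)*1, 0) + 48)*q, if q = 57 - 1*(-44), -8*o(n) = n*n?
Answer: 20301/4 ≈ 5075.3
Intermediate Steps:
o(n) = -n**2/8 (o(n) = -n*n/8 = -n**2/8)
q = 101 (q = 57 + 44 = 101)
(h(-2*o(3)*1, 0) + 48)*q = ((-(-1)*3**2/4*1 + 0) + 48)*101 = ((-(-1)*9/4*1 + 0) + 48)*101 = ((-2*(-9/8)*1 + 0) + 48)*101 = (((9/4)*1 + 0) + 48)*101 = ((9/4 + 0) + 48)*101 = (9/4 + 48)*101 = (201/4)*101 = 20301/4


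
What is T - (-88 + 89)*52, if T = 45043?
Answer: 44991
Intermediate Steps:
T - (-88 + 89)*52 = 45043 - (-88 + 89)*52 = 45043 - 52 = 44991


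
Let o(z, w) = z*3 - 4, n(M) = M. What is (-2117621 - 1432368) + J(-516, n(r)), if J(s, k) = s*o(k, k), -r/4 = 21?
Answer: -3417893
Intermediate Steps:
r = -84 (r = -4*21 = -84)
o(z, w) = -4 + 3*z (o(z, w) = 3*z - 4 = -4 + 3*z)
J(s, k) = s*(-4 + 3*k)
(-2117621 - 1432368) + J(-516, n(r)) = (-2117621 - 1432368) - 516*(-4 + 3*(-84)) = -3549989 - 516*(-4 - 252) = -3549989 - 516*(-256) = -3549989 + 132096 = -3417893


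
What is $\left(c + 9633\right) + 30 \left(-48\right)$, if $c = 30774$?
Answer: $38967$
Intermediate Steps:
$\left(c + 9633\right) + 30 \left(-48\right) = \left(30774 + 9633\right) + 30 \left(-48\right) = 40407 - 1440 = 38967$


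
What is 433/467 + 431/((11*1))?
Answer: 206040/5137 ≈ 40.109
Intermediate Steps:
433/467 + 431/((11*1)) = 433*(1/467) + 431/11 = 433/467 + 431*(1/11) = 433/467 + 431/11 = 206040/5137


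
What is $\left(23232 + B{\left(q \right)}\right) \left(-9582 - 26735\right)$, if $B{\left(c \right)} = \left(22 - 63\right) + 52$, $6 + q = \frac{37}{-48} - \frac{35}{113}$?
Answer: $-844116031$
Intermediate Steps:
$q = - \frac{38405}{5424}$ ($q = -6 + \left(\frac{37}{-48} - \frac{35}{113}\right) = -6 + \left(37 \left(- \frac{1}{48}\right) - \frac{35}{113}\right) = -6 - \frac{5861}{5424} = - \frac{38405}{5424} \approx -7.0806$)
$B{\left(c \right)} = 11$ ($B{\left(c \right)} = -41 + 52 = 11$)
$\left(23232 + B{\left(q \right)}\right) \left(-9582 - 26735\right) = \left(23232 + 11\right) \left(-9582 - 26735\right) = 23243 \left(-36317\right) = -844116031$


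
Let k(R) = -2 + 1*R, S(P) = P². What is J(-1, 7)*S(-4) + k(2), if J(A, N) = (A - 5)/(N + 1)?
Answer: -12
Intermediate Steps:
J(A, N) = (-5 + A)/(1 + N)
k(R) = -2 + R
J(-1, 7)*S(-4) + k(2) = ((-5 - 1)/(1 + 7))*(-4)² + (-2 + 2) = (-6/8)*16 + 0 = ((⅛)*(-6))*16 + 0 = -¾*16 + 0 = -12 + 0 = -12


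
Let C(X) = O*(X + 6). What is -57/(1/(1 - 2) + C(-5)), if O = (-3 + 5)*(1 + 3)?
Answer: -57/7 ≈ -8.1429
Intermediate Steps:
O = 8 (O = 2*4 = 8)
C(X) = 48 + 8*X (C(X) = 8*(X + 6) = 8*(6 + X) = 48 + 8*X)
-57/(1/(1 - 2) + C(-5)) = -57/(1/(1 - 2) + (48 + 8*(-5))) = -57/(1/(-1) + (48 - 40)) = -57/(-1 + 8) = -57/7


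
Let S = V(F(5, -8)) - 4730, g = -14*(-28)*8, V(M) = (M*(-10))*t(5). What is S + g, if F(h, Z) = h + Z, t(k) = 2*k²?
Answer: -94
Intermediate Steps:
F(h, Z) = Z + h
V(M) = -500*M (V(M) = (M*(-10))*(2*5²) = (-10*M)*(2*25) = -10*M*50 = -500*M)
g = 3136 (g = 392*8 = 3136)
S = -3230 (S = -500*(-8 + 5) - 4730 = -500*(-3) - 4730 = 1500 - 4730 = -3230)
S + g = -3230 + 3136 = -94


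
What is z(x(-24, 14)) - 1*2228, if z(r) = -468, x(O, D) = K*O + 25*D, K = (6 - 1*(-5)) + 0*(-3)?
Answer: -2696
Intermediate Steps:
K = 11 (K = (6 + 5) + 0 = 11 + 0 = 11)
x(O, D) = 11*O + 25*D
z(x(-24, 14)) - 1*2228 = -468 - 1*2228 = -468 - 2228 = -2696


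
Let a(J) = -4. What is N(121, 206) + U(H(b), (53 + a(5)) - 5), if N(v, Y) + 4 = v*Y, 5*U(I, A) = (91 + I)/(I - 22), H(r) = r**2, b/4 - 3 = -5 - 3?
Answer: 47103071/1890 ≈ 24922.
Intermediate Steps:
b = -20 (b = 12 + 4*(-5 - 3) = 12 + 4*(-8) = 12 - 32 = -20)
U(I, A) = (91 + I)/(5*(-22 + I)) (U(I, A) = ((91 + I)/(I - 22))/5 = ((91 + I)/(-22 + I))/5 = (91 + I)/(5*(-22 + I)))
N(v, Y) = -4 + Y*v (N(v, Y) = -4 + v*Y = -4 + Y*v)
N(121, 206) + U(H(b), (53 + a(5)) - 5) = (-4 + 206*121) + (91 + (-20)**2)/(5*(-22 + (-20)**2)) = (-4 + 24926) + (91 + 400)/(5*(-22 + 400)) = 24922 + (1/5)*491/378 = 24922 + (1/5)*(1/378)*491 = 24922 + 491/1890 = 47103071/1890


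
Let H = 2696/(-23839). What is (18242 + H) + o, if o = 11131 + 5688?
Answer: 835816483/23839 ≈ 35061.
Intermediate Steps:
o = 16819
H = -2696/23839 (H = 2696*(-1/23839) = -2696/23839 ≈ -0.11309)
(18242 + H) + o = (18242 - 2696/23839) + 16819 = 434868342/23839 + 16819 = 835816483/23839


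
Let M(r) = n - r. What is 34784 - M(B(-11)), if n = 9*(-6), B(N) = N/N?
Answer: 34839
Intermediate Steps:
B(N) = 1
n = -54
M(r) = -54 - r
34784 - M(B(-11)) = 34784 - (-54 - 1*1) = 34784 - (-54 - 1) = 34784 - 1*(-55) = 34784 + 55 = 34839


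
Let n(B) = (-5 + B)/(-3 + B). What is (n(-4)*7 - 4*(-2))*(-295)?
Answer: -5015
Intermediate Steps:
n(B) = (-5 + B)/(-3 + B)
(n(-4)*7 - 4*(-2))*(-295) = (((-5 - 4)/(-3 - 4))*7 - 4*(-2))*(-295) = ((-9/(-7))*7 + 8)*(-295) = (-1/7*(-9)*7 + 8)*(-295) = ((9/7)*7 + 8)*(-295) = (9 + 8)*(-295) = 17*(-295) = -5015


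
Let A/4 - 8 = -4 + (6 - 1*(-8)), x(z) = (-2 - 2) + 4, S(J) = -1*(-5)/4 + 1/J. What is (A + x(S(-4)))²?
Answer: 5184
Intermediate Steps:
S(J) = 5/4 + 1/J (S(J) = 5*(¼) + 1/J = 5/4 + 1/J)
x(z) = 0 (x(z) = -4 + 4 = 0)
A = 72 (A = 32 + 4*(-4 + (6 - 1*(-8))) = 32 + 4*(-4 + (6 + 8)) = 32 + 4*(-4 + 14) = 32 + 4*10 = 32 + 40 = 72)
(A + x(S(-4)))² = (72 + 0)² = 72² = 5184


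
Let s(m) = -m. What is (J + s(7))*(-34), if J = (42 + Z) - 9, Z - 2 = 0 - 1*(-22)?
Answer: -1700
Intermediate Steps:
Z = 24 (Z = 2 + (0 - 1*(-22)) = 2 + (0 + 22) = 2 + 22 = 24)
J = 57 (J = (42 + 24) - 9 = 66 - 9 = 57)
(J + s(7))*(-34) = (57 - 1*7)*(-34) = (57 - 7)*(-34) = 50*(-34) = -1700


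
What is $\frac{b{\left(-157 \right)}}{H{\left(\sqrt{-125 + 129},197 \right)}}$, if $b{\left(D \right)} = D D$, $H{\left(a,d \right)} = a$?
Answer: $\frac{24649}{2} \approx 12325.0$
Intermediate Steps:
$b{\left(D \right)} = D^{2}$
$\frac{b{\left(-157 \right)}}{H{\left(\sqrt{-125 + 129},197 \right)}} = \frac{\left(-157\right)^{2}}{\sqrt{-125 + 129}} = \frac{24649}{\sqrt{4}} = \frac{24649}{2}$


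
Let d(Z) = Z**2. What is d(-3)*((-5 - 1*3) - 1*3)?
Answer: -99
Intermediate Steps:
d(-3)*((-5 - 1*3) - 1*3) = (-3)**2*((-5 - 1*3) - 1*3) = 9*((-5 - 3) - 3) = 9*(-8 - 3) = 9*(-11) = -99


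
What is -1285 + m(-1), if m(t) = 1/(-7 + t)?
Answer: -10281/8 ≈ -1285.1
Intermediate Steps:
-1285 + m(-1) = -1285 + 1/(-7 - 1) = -1285 + 1/(-8) = -1285 - ⅛ = -10281/8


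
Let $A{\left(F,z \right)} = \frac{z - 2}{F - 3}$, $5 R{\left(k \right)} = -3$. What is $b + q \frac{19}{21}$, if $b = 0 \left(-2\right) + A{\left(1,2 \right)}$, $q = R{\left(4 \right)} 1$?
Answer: $- \frac{19}{35} \approx -0.54286$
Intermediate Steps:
$R{\left(k \right)} = - \frac{3}{5}$ ($R{\left(k \right)} = \frac{1}{5} \left(-3\right) = - \frac{3}{5}$)
$q = - \frac{3}{5}$ ($q = \left(- \frac{3}{5}\right) 1 = - \frac{3}{5} \approx -0.6$)
$A{\left(F,z \right)} = \frac{-2 + z}{-3 + F}$
$b = 0$ ($b = 0 \left(-2\right) + \frac{-2 + 2}{-3 + 1} = 0 + \frac{1}{-2} \cdot 0 = 0 - 0 = 0 + 0 = 0$)
$b + q \frac{19}{21} = 0 - \frac{3 \cdot \frac{19}{21}}{5} = 0 - \frac{3 \cdot 19 \cdot \frac{1}{21}}{5} = 0 - \frac{19}{35} = - \frac{19}{35}$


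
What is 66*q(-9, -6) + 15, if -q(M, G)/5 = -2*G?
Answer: -3945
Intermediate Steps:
q(M, G) = 10*G (q(M, G) = -(-10)*G = 10*G)
66*q(-9, -6) + 15 = 66*(10*(-6)) + 15 = 66*(-60) + 15 = -3960 + 15 = -3945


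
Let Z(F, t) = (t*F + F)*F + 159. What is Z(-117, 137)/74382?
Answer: 629747/24794 ≈ 25.399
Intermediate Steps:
Z(F, t) = 159 + F*(F + F*t) (Z(F, t) = (F*t + F)*F + 159 = (F + F*t)*F + 159 = F*(F + F*t) + 159 = 159 + F*(F + F*t))
Z(-117, 137)/74382 = (159 + (-117)**2 + 137*(-117)**2)/74382 = (159 + 13689 + 137*13689)*(1/74382) = (159 + 13689 + 1875393)*(1/74382) = 1889241*(1/74382) = 629747/24794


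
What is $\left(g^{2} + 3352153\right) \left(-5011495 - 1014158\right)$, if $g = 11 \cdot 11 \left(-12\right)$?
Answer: $-32902819103421$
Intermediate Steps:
$g = -1452$ ($g = 121 \left(-12\right) = -1452$)
$\left(g^{2} + 3352153\right) \left(-5011495 - 1014158\right) = \left(\left(-1452\right)^{2} + 3352153\right) \left(-5011495 - 1014158\right) = \left(2108304 + 3352153\right) \left(-5011495 + \left(-2091141 + 1076983\right)\right) = 5460457 \left(-5011495 - 1014158\right) = 5460457 \left(-6025653\right) = -32902819103421$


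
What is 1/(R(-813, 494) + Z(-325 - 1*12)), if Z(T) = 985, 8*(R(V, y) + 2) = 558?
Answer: 4/4211 ≈ 0.00094989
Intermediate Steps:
R(V, y) = 271/4 (R(V, y) = -2 + (1/8)*558 = -2 + 279/4 = 271/4)
1/(R(-813, 494) + Z(-325 - 1*12)) = 1/(271/4 + 985) = 1/(4211/4) = 4/4211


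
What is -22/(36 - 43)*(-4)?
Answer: -88/7 ≈ -12.571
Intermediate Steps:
-22/(36 - 43)*(-4) = -22/(-7)*(-4) = -22*(-⅐)*(-4) = (22/7)*(-4) = -88/7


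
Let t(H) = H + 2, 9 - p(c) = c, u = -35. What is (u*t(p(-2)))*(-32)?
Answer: 14560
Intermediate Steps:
p(c) = 9 - c
t(H) = 2 + H
(u*t(p(-2)))*(-32) = -35*(2 + (9 - 1*(-2)))*(-32) = -35*(2 + (9 + 2))*(-32) = -35*(2 + 11)*(-32) = -35*13*(-32) = -455*(-32) = 14560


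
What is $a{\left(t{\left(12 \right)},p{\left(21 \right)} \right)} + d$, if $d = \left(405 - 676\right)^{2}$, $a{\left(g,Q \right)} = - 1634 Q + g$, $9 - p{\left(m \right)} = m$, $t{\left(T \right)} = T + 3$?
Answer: $93064$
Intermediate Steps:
$t{\left(T \right)} = 3 + T$
$p{\left(m \right)} = 9 - m$
$a{\left(g,Q \right)} = g - 1634 Q$
$d = 73441$ ($d = \left(-271\right)^{2} = 73441$)
$a{\left(t{\left(12 \right)},p{\left(21 \right)} \right)} + d = \left(\left(3 + 12\right) - 1634 \left(9 - 21\right)\right) + 73441 = \left(15 - 1634 \left(9 - 21\right)\right) + 73441 = \left(15 - -19608\right) + 73441 = \left(15 + 19608\right) + 73441 = 19623 + 73441 = 93064$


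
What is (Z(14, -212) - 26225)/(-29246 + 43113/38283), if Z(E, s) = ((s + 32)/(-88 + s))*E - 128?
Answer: 240131029/266567025 ≈ 0.90083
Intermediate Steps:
Z(E, s) = -128 + E*(32 + s)/(-88 + s) (Z(E, s) = ((32 + s)/(-88 + s))*E - 128 = E*(32 + s)/(-88 + s) - 128 = -128 + E*(32 + s)/(-88 + s))
(Z(14, -212) - 26225)/(-29246 + 43113/38283) = ((11264 - 128*(-212) + 32*14 + 14*(-212))/(-88 - 212) - 26225)/(-29246 + 43113/38283) = ((11264 + 27136 + 448 - 2968)/(-300) - 26225)/(-29246 + 43113*(1/38283)) = (-1/300*35880 - 26225)/(-29246 + 2053/1823) = (-598/5 - 26225)/(-53313405/1823) = -131723/5*(-1823/53313405) = 240131029/266567025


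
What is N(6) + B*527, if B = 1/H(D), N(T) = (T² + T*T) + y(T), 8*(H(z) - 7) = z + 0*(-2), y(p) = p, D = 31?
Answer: 11002/87 ≈ 126.46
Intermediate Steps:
H(z) = 7 + z/8 (H(z) = 7 + (z + 0*(-2))/8 = 7 + (z + 0)/8 = 7 + z/8)
N(T) = T + 2*T² (N(T) = (T² + T*T) + T = (T² + T²) + T = 2*T² + T = T + 2*T²)
B = 8/87 (B = 1/(7 + (⅛)*31) = 1/(7 + 31/8) = 1/(87/8) = 8/87 ≈ 0.091954)
N(6) + B*527 = 6*(1 + 2*6) + (8/87)*527 = 6*(1 + 12) + 4216/87 = 6*13 + 4216/87 = 78 + 4216/87 = 11002/87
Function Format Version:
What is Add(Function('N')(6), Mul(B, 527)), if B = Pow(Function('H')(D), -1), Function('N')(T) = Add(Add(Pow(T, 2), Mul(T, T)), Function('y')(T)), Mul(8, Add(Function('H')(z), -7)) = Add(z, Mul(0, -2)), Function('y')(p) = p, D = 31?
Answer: Rational(11002, 87) ≈ 126.46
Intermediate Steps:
Function('H')(z) = Add(7, Mul(Rational(1, 8), z)) (Function('H')(z) = Add(7, Mul(Rational(1, 8), Add(z, Mul(0, -2)))) = Add(7, Mul(Rational(1, 8), Add(z, 0))) = Add(7, Mul(Rational(1, 8), z)))
Function('N')(T) = Add(T, Mul(2, Pow(T, 2))) (Function('N')(T) = Add(Add(Pow(T, 2), Mul(T, T)), T) = Add(Add(Pow(T, 2), Pow(T, 2)), T) = Add(Mul(2, Pow(T, 2)), T) = Add(T, Mul(2, Pow(T, 2))))
B = Rational(8, 87) (B = Pow(Add(7, Mul(Rational(1, 8), 31)), -1) = Pow(Add(7, Rational(31, 8)), -1) = Pow(Rational(87, 8), -1) = Rational(8, 87) ≈ 0.091954)
Add(Function('N')(6), Mul(B, 527)) = Add(Mul(6, Add(1, Mul(2, 6))), Mul(Rational(8, 87), 527)) = Add(Mul(6, Add(1, 12)), Rational(4216, 87)) = Add(Mul(6, 13), Rational(4216, 87)) = Add(78, Rational(4216, 87)) = Rational(11002, 87)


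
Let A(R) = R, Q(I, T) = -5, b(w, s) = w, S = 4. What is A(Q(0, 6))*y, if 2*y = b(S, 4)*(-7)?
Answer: 70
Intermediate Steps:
y = -14 (y = (4*(-7))/2 = (½)*(-28) = -14)
A(Q(0, 6))*y = -5*(-14) = 70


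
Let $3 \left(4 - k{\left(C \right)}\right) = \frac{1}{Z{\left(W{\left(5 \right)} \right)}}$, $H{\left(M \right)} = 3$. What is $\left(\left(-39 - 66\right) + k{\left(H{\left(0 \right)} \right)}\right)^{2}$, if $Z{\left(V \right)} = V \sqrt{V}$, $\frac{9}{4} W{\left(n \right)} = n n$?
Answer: $\frac{10202818081}{1000000} \approx 10203.0$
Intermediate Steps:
$W{\left(n \right)} = \frac{4 n^{2}}{9}$ ($W{\left(n \right)} = \frac{4 n n}{9} = \frac{4 n^{2}}{9}$)
$Z{\left(V \right)} = V^{\frac{3}{2}}$
$k{\left(C \right)} = \frac{3991}{1000}$ ($k{\left(C \right)} = 4 - \frac{1}{3 \left(\frac{4 \cdot 5^{2}}{9}\right)^{\frac{3}{2}}} = 4 - \frac{1}{3 \left(\frac{4}{9} \cdot 25\right)^{\frac{3}{2}}} = 4 - \frac{1}{3 \left(\frac{100}{9}\right)^{\frac{3}{2}}} = 4 - \frac{1}{3 \cdot \frac{1000}{27}} = 4 - \frac{9}{1000} = \frac{3991}{1000}$)
$\left(\left(-39 - 66\right) + k{\left(H{\left(0 \right)} \right)}\right)^{2} = \left(\left(-39 - 66\right) + \frac{3991}{1000}\right)^{2} = \left(-105 + \frac{3991}{1000}\right)^{2} = \left(- \frac{101009}{1000}\right)^{2} = \frac{10202818081}{1000000}$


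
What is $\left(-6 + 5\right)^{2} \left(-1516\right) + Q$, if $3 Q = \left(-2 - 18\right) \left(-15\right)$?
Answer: $-1416$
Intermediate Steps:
$Q = 100$ ($Q = \frac{\left(-2 - 18\right) \left(-15\right)}{3} = \frac{\left(-20\right) \left(-15\right)}{3} = \frac{1}{3} \cdot 300 = 100$)
$\left(-6 + 5\right)^{2} \left(-1516\right) + Q = \left(-6 + 5\right)^{2} \left(-1516\right) + 100 = \left(-1\right)^{2} \left(-1516\right) + 100 = 1 \left(-1516\right) + 100 = -1516 + 100 = -1416$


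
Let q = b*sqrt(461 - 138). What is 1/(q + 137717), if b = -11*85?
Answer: 8101/1099035142 + 55*sqrt(323)/1099035142 ≈ 8.2704e-6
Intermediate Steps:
b = -935
q = -935*sqrt(323) (q = -935*sqrt(461 - 138) = -935*sqrt(323) ≈ -16804.)
1/(q + 137717) = 1/(-935*sqrt(323) + 137717) = 1/(137717 - 935*sqrt(323))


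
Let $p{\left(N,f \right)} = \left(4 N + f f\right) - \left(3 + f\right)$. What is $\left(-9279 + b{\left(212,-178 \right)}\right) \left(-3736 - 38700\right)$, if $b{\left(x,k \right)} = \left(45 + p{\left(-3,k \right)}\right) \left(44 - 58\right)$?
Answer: $19340928412$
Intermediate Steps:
$p{\left(N,f \right)} = -3 + f^{2} - f + 4 N$ ($p{\left(N,f \right)} = \left(4 N + f^{2}\right) - \left(3 + f\right) = \left(f^{2} + 4 N\right) - \left(3 + f\right) = -3 + f^{2} - f + 4 N$)
$b{\left(x,k \right)} = -420 - 14 k^{2} + 14 k$ ($b{\left(x,k \right)} = \left(45 + \left(-3 + k^{2} - k + 4 \left(-3\right)\right)\right) \left(44 - 58\right) = \left(45 - \left(15 + k - k^{2}\right)\right) \left(-14\right) = \left(30 + k^{2} - k\right) \left(-14\right) = -420 - 14 k^{2} + 14 k$)
$\left(-9279 + b{\left(212,-178 \right)}\right) \left(-3736 - 38700\right) = \left(-9279 - \left(2912 + 443576\right)\right) \left(-3736 - 38700\right) = \left(-9279 - 446488\right) \left(-42436\right) = \left(-455767\right) \left(-42436\right) = 19340928412$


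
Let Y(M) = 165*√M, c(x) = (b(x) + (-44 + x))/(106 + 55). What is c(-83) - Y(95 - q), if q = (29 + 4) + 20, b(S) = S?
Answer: -30/23 - 165*√42 ≈ -1070.6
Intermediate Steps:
c(x) = -44/161 + 2*x/161 (c(x) = (x + (-44 + x))/(106 + 55) = (-44 + 2*x)/161 = (-44 + 2*x)*(1/161) = -44/161 + 2*x/161)
q = 53 (q = 33 + 20 = 53)
c(-83) - Y(95 - q) = (-44/161 + (2/161)*(-83)) - 165*√(95 - 1*53) = (-44/161 - 166/161) - 165*√(95 - 53) = -30/23 - 165*√42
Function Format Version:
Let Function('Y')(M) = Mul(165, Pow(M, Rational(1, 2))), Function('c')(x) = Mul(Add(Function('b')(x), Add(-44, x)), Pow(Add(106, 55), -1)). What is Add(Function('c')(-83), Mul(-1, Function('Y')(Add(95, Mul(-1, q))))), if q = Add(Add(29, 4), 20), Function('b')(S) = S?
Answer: Add(Rational(-30, 23), Mul(-165, Pow(42, Rational(1, 2)))) ≈ -1070.6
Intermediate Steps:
Function('c')(x) = Add(Rational(-44, 161), Mul(Rational(2, 161), x)) (Function('c')(x) = Mul(Add(x, Add(-44, x)), Pow(Add(106, 55), -1)) = Mul(Add(-44, Mul(2, x)), Pow(161, -1)) = Mul(Add(-44, Mul(2, x)), Rational(1, 161)) = Add(Rational(-44, 161), Mul(Rational(2, 161), x)))
q = 53 (q = Add(33, 20) = 53)
Add(Function('c')(-83), Mul(-1, Function('Y')(Add(95, Mul(-1, q))))) = Add(Add(Rational(-44, 161), Mul(Rational(2, 161), -83)), Mul(-1, Mul(165, Pow(Add(95, Mul(-1, 53)), Rational(1, 2))))) = Add(Add(Rational(-44, 161), Rational(-166, 161)), Mul(-1, Mul(165, Pow(Add(95, -53), Rational(1, 2))))) = Add(Rational(-30, 23), Mul(-1, Mul(165, Pow(42, Rational(1, 2))))) = Add(Rational(-30, 23), Mul(-165, Pow(42, Rational(1, 2))))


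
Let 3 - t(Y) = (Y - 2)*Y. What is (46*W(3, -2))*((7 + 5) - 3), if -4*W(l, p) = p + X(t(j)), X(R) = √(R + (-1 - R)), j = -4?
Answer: 207 - 207*I/2 ≈ 207.0 - 103.5*I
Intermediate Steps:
t(Y) = 3 - Y*(-2 + Y) (t(Y) = 3 - (Y - 2)*Y = 3 - (-2 + Y)*Y = 3 - Y*(-2 + Y))
X(R) = I (X(R) = √(-1) = I)
W(l, p) = -I/4 - p/4 (W(l, p) = -(p + I)/4 = -(I + p)/4 = -I/4 - p/4)
(46*W(3, -2))*((7 + 5) - 3) = (46*(-I/4 - ¼*(-2)))*((7 + 5) - 3) = (46*(-I/4 + ½))*(12 - 3) = (46*(½ - I/4))*9 = (23 - 23*I/2)*9 = 207 - 207*I/2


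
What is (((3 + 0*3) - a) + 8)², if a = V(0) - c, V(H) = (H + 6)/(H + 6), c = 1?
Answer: 121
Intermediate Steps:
V(H) = 1 (V(H) = (6 + H)/(6 + H) = 1)
a = 0 (a = 1 - 1*1 = 1 - 1 = 0)
(((3 + 0*3) - a) + 8)² = (((3 + 0*3) - 1*0) + 8)² = (((3 + 0) + 0) + 8)² = ((3 + 0) + 8)² = (3 + 8)² = 11² = 121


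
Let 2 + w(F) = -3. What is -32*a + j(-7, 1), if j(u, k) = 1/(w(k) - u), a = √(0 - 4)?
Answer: ½ - 64*I ≈ 0.5 - 64.0*I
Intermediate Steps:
w(F) = -5 (w(F) = -2 - 3 = -5)
a = 2*I (a = √(-4) = 2*I ≈ 2.0*I)
j(u, k) = 1/(-5 - u)
-32*a + j(-7, 1) = -64*I - 1/(5 - 7) = -64*I - 1/(-2) = -64*I - 1*(-½) = -64*I + ½ = ½ - 64*I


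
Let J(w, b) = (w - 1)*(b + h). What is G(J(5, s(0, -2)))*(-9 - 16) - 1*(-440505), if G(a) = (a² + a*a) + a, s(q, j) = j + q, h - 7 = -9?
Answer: 428105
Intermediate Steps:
h = -2 (h = 7 - 9 = -2)
J(w, b) = (-1 + w)*(-2 + b) (J(w, b) = (w - 1)*(b - 2) = (-1 + w)*(-2 + b))
G(a) = a + 2*a² (G(a) = (a² + a²) + a = 2*a² + a = a + 2*a²)
G(J(5, s(0, -2)))*(-9 - 16) - 1*(-440505) = ((2 - (-2 + 0) - 2*5 + (-2 + 0)*5)*(1 + 2*(2 - (-2 + 0) - 2*5 + (-2 + 0)*5)))*(-9 - 16) - 1*(-440505) = ((2 - 1*(-2) - 10 - 2*5)*(1 + 2*(2 - 1*(-2) - 10 - 2*5)))*(-25) + 440505 = ((2 + 2 - 10 - 10)*(1 + 2*(2 + 2 - 10 - 10)))*(-25) + 440505 = -16*(1 + 2*(-16))*(-25) + 440505 = -16*(1 - 32)*(-25) + 440505 = -16*(-31)*(-25) + 440505 = 496*(-25) + 440505 = -12400 + 440505 = 428105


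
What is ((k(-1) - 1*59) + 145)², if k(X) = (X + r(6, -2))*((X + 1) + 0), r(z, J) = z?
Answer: 7396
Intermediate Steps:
k(X) = (1 + X)*(6 + X) (k(X) = (X + 6)*((X + 1) + 0) = (6 + X)*((1 + X) + 0) = (6 + X)*(1 + X) = (1 + X)*(6 + X))
((k(-1) - 1*59) + 145)² = (((6 + (-1)² + 7*(-1)) - 1*59) + 145)² = (((6 + 1 - 7) - 59) + 145)² = ((0 - 59) + 145)² = (-59 + 145)² = 86² = 7396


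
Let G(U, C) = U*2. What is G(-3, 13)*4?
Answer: -24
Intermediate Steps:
G(U, C) = 2*U
G(-3, 13)*4 = (2*(-3))*4 = -6*4 = -24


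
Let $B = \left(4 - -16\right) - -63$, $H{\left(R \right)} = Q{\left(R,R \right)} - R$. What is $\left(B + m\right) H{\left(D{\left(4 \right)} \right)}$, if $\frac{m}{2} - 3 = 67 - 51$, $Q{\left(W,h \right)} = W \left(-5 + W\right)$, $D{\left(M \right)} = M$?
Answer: $-968$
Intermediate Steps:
$m = 38$ ($m = 6 + 2 \left(67 - 51\right) = 6 + 2 \cdot 16 = 6 + 32 = 38$)
$H{\left(R \right)} = - R + R \left(-5 + R\right)$ ($H{\left(R \right)} = R \left(-5 + R\right) - R = - R + R \left(-5 + R\right)$)
$B = 83$ ($B = \left(4 + 16\right) + 63 = 20 + 63 = 83$)
$\left(B + m\right) H{\left(D{\left(4 \right)} \right)} = \left(83 + 38\right) 4 \left(-6 + 4\right) = 121 \cdot 4 \left(-2\right) = 121 \left(-8\right) = -968$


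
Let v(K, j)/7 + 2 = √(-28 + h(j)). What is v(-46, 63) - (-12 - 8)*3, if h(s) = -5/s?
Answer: 46 + I*√12383/3 ≈ 46.0 + 37.093*I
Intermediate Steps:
v(K, j) = -14 + 7*√(-28 - 5/j)
v(-46, 63) - (-12 - 8)*3 = (-14 + 7*√(-28 - 5/63)) - (-12 - 8)*3 = (-14 + 7*√(-28 - 5*1/63)) - (-20)*3 = (-14 + 7*√(-28 - 5/63)) - 1*(-60) = (-14 + 7*√(-1769/63)) + 60 = (-14 + 7*(I*√12383/21)) + 60 = (-14 + I*√12383/3) + 60 = 46 + I*√12383/3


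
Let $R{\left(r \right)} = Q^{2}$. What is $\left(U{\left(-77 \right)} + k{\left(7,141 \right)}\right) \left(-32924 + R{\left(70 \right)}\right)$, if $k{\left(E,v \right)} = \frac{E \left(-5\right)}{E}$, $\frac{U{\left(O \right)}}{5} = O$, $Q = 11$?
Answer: $12793170$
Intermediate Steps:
$R{\left(r \right)} = 121$ ($R{\left(r \right)} = 11^{2} = 121$)
$U{\left(O \right)} = 5 O$
$k{\left(E,v \right)} = -5$ ($k{\left(E,v \right)} = \frac{\left(-5\right) E}{E} = -5$)
$\left(U{\left(-77 \right)} + k{\left(7,141 \right)}\right) \left(-32924 + R{\left(70 \right)}\right) = \left(5 \left(-77\right) - 5\right) \left(-32924 + 121\right) = \left(-385 - 5\right) \left(-32803\right) = \left(-390\right) \left(-32803\right) = 12793170$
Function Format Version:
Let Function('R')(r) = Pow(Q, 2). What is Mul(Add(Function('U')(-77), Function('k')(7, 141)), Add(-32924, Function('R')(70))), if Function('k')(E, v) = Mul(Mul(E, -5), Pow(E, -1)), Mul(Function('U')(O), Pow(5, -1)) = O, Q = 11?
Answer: 12793170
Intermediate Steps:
Function('R')(r) = 121 (Function('R')(r) = Pow(11, 2) = 121)
Function('U')(O) = Mul(5, O)
Function('k')(E, v) = -5 (Function('k')(E, v) = Mul(Mul(-5, E), Pow(E, -1)) = -5)
Mul(Add(Function('U')(-77), Function('k')(7, 141)), Add(-32924, Function('R')(70))) = Mul(Add(Mul(5, -77), -5), Add(-32924, 121)) = Mul(Add(-385, -5), -32803) = Mul(-390, -32803) = 12793170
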